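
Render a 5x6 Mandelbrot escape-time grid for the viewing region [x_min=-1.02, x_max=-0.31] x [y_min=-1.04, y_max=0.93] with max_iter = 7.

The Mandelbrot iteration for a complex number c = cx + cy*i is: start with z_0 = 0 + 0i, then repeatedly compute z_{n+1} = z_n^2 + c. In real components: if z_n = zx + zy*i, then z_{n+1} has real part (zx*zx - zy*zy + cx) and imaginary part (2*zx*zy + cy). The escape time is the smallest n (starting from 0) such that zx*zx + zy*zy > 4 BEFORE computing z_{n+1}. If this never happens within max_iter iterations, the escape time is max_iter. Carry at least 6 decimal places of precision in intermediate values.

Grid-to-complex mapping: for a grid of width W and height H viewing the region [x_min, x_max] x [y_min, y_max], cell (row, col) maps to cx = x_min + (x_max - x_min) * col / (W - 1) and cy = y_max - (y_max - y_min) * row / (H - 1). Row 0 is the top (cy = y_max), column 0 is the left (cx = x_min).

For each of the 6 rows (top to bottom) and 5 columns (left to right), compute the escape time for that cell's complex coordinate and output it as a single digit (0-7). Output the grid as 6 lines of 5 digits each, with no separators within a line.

Answer: 33445
55777
77777
77777
45777
33345

Derivation:
(row=0, col=0): c = -1.0200 + 0.9300i → escape time 3
(row=0, col=1): c = -0.8425 + 0.9300i → escape time 3
(row=0, col=2): c = -0.6650 + 0.9300i → escape time 4
(row=0, col=3): c = -0.4875 + 0.9300i → escape time 4
(row=0, col=4): c = -0.3100 + 0.9300i → escape time 5
(row=1, col=0): c = -1.0200 + 0.5360i → escape time 5
(row=1, col=1): c = -0.8425 + 0.5360i → escape time 5
(row=1, col=2): c = -0.6650 + 0.5360i → escape time 7
(row=1, col=3): c = -0.4875 + 0.5360i → escape time 7
(row=1, col=4): c = -0.3100 + 0.5360i → escape time 7
(row=2, col=0): c = -1.0200 + 0.1420i → escape time 7
(row=2, col=1): c = -0.8425 + 0.1420i → escape time 7
(row=2, col=2): c = -0.6650 + 0.1420i → escape time 7
(row=2, col=3): c = -0.4875 + 0.1420i → escape time 7
(row=2, col=4): c = -0.3100 + 0.1420i → escape time 7
(row=3, col=0): c = -1.0200 + -0.2520i → escape time 7
(row=3, col=1): c = -0.8425 + -0.2520i → escape time 7
(row=3, col=2): c = -0.6650 + -0.2520i → escape time 7
(row=3, col=3): c = -0.4875 + -0.2520i → escape time 7
(row=3, col=4): c = -0.3100 + -0.2520i → escape time 7
(row=4, col=0): c = -1.0200 + -0.6460i → escape time 4
(row=4, col=1): c = -0.8425 + -0.6460i → escape time 5
(row=4, col=2): c = -0.6650 + -0.6460i → escape time 7
(row=4, col=3): c = -0.4875 + -0.6460i → escape time 7
(row=4, col=4): c = -0.3100 + -0.6460i → escape time 7
(row=5, col=0): c = -1.0200 + -1.0400i → escape time 3
(row=5, col=1): c = -0.8425 + -1.0400i → escape time 3
(row=5, col=2): c = -0.6650 + -1.0400i → escape time 3
(row=5, col=3): c = -0.4875 + -1.0400i → escape time 4
(row=5, col=4): c = -0.3100 + -1.0400i → escape time 5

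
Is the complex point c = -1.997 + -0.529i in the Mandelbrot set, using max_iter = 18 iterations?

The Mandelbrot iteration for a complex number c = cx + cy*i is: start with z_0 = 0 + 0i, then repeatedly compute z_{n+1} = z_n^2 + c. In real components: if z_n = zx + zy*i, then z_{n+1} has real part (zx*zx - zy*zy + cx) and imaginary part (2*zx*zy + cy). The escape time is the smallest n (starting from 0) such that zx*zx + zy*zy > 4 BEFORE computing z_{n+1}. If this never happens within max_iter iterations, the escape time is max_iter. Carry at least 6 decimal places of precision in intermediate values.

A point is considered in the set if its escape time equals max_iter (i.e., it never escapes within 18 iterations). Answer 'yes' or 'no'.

z_0 = 0 + 0i, c = -1.9970 + -0.5290i
Iter 1: z = -1.9970 + -0.5290i, |z|^2 = 4.2679
Escaped at iteration 1

Answer: no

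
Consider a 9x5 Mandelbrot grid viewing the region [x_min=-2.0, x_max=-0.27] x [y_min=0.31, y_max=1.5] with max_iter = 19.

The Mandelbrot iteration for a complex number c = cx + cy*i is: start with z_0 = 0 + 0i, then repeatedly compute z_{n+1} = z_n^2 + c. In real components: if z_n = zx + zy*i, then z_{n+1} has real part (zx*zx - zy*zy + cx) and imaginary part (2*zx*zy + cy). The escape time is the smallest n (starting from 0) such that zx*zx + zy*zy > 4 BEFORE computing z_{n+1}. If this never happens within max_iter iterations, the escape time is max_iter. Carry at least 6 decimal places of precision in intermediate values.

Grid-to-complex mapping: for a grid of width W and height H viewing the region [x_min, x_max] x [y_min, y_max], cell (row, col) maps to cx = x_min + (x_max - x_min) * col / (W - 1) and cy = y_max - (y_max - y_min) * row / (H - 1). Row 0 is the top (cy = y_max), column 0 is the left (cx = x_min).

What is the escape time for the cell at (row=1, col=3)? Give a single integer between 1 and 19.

Answer: 2

Derivation:
z_0 = 0 + 0i, c = -1.3513 + 1.2025i
Iter 1: z = -1.3513 + 1.2025i, |z|^2 = 3.2719
Iter 2: z = -0.9714 + -2.0473i, |z|^2 = 5.1348
Escaped at iteration 2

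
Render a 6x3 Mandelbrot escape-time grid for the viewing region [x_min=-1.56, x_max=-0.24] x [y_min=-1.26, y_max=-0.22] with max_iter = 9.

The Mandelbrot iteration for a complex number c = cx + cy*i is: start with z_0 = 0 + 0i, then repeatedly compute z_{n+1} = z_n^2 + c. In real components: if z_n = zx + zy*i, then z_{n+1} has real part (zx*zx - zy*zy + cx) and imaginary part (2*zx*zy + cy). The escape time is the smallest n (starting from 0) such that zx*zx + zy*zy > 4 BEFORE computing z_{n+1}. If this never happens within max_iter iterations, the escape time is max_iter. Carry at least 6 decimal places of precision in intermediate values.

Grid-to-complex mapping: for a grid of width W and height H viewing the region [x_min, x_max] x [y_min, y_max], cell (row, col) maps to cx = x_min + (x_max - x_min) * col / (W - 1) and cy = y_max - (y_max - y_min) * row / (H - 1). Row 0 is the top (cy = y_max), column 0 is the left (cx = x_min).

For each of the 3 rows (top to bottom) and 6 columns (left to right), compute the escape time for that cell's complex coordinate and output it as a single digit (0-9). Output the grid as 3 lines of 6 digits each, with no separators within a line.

(row=0, col=0): c = -1.5600 + -0.2200i → escape time 5
(row=0, col=1): c = -1.2960 + -0.2200i → escape time 8
(row=0, col=2): c = -1.0320 + -0.2200i → escape time 9
(row=0, col=3): c = -0.7680 + -0.2200i → escape time 9
(row=0, col=4): c = -0.5040 + -0.2200i → escape time 9
(row=0, col=5): c = -0.2400 + -0.2200i → escape time 9
(row=1, col=0): c = -1.5600 + -0.7400i → escape time 3
(row=1, col=1): c = -1.2960 + -0.7400i → escape time 3
(row=1, col=2): c = -1.0320 + -0.7400i → escape time 3
(row=1, col=3): c = -0.7680 + -0.7400i → escape time 4
(row=1, col=4): c = -0.5040 + -0.7400i → escape time 6
(row=1, col=5): c = -0.2400 + -0.7400i → escape time 9
(row=2, col=0): c = -1.5600 + -1.2600i → escape time 1
(row=2, col=1): c = -1.2960 + -1.2600i → escape time 2
(row=2, col=2): c = -1.0320 + -1.2600i → escape time 2
(row=2, col=3): c = -0.7680 + -1.2600i → escape time 3
(row=2, col=4): c = -0.5040 + -1.2600i → escape time 3
(row=2, col=5): c = -0.2400 + -1.2600i → escape time 3

Answer: 589999
333469
122333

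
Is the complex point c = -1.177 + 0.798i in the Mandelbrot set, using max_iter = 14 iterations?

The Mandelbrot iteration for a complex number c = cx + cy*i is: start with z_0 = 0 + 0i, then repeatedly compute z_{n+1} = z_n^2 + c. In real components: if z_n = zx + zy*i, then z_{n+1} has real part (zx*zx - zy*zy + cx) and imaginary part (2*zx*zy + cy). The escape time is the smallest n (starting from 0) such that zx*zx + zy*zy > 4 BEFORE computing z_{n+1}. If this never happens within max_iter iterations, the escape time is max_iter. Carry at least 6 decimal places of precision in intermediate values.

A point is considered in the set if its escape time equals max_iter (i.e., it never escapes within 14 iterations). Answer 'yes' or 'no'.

z_0 = 0 + 0i, c = -1.1770 + 0.7980i
Iter 1: z = -1.1770 + 0.7980i, |z|^2 = 2.0221
Iter 2: z = -0.4285 + -1.0805i, |z|^2 = 1.3511
Iter 3: z = -2.1609 + 1.7239i, |z|^2 = 7.6413
Escaped at iteration 3

Answer: no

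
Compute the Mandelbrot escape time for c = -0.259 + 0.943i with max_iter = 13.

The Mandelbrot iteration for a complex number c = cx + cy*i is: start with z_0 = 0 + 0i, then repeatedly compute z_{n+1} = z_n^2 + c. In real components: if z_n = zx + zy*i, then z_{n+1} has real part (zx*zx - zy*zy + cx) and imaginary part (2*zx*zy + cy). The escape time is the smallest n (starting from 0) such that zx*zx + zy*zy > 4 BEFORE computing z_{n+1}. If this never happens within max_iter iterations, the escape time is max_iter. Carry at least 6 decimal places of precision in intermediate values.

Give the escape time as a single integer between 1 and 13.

z_0 = 0 + 0i, c = -0.2590 + 0.9430i
Iter 1: z = -0.2590 + 0.9430i, |z|^2 = 0.9563
Iter 2: z = -1.0812 + 0.4545i, |z|^2 = 1.3755
Iter 3: z = 0.7033 + -0.0398i, |z|^2 = 0.4963
Iter 4: z = 0.2341 + 0.8870i, |z|^2 = 0.8415
Iter 5: z = -0.9909 + 1.3583i, |z|^2 = 2.8267
Iter 6: z = -1.1220 + -1.7488i, |z|^2 = 4.3171
Escaped at iteration 6

Answer: 6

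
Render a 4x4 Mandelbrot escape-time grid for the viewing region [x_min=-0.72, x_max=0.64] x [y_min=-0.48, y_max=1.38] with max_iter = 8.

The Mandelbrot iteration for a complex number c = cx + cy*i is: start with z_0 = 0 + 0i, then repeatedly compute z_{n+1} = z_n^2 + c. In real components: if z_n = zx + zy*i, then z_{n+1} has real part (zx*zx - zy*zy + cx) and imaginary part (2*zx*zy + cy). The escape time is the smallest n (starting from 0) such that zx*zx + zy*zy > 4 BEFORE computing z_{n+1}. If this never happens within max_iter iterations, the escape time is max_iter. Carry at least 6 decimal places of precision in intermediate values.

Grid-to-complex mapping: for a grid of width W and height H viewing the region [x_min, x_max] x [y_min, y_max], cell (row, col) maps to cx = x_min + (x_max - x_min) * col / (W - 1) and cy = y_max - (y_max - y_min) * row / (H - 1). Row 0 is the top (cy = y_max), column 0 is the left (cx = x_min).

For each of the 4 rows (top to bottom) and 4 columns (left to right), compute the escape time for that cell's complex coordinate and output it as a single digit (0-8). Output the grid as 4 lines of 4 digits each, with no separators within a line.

Answer: 2222
4863
8884
8883

Derivation:
(row=0, col=0): c = -0.7200 + 1.3800i → escape time 2
(row=0, col=1): c = -0.2667 + 1.3800i → escape time 2
(row=0, col=2): c = 0.1867 + 1.3800i → escape time 2
(row=0, col=3): c = 0.6400 + 1.3800i → escape time 2
(row=1, col=0): c = -0.7200 + 0.7600i → escape time 4
(row=1, col=1): c = -0.2667 + 0.7600i → escape time 8
(row=1, col=2): c = 0.1867 + 0.7600i → escape time 6
(row=1, col=3): c = 0.6400 + 0.7600i → escape time 3
(row=2, col=0): c = -0.7200 + 0.1400i → escape time 8
(row=2, col=1): c = -0.2667 + 0.1400i → escape time 8
(row=2, col=2): c = 0.1867 + 0.1400i → escape time 8
(row=2, col=3): c = 0.6400 + 0.1400i → escape time 4
(row=3, col=0): c = -0.7200 + -0.4800i → escape time 8
(row=3, col=1): c = -0.2667 + -0.4800i → escape time 8
(row=3, col=2): c = 0.1867 + -0.4800i → escape time 8
(row=3, col=3): c = 0.6400 + -0.4800i → escape time 3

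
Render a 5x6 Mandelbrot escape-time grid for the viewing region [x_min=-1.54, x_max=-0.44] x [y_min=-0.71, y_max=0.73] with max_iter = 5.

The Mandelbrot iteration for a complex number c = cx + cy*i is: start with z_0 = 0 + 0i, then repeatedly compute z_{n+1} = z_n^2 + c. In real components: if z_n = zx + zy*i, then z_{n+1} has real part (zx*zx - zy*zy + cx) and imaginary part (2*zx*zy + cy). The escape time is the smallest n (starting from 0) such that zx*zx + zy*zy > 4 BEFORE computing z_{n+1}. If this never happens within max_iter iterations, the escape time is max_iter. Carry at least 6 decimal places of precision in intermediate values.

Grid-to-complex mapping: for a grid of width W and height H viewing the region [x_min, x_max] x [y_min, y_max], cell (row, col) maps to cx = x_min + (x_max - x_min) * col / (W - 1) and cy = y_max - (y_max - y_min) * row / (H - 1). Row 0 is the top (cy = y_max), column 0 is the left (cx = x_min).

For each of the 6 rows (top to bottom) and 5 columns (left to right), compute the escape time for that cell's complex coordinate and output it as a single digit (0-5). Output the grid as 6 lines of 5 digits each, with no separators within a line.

Answer: 33445
35555
55555
55555
35555
33455

Derivation:
(row=0, col=0): c = -1.5400 + 0.7300i → escape time 3
(row=0, col=1): c = -1.2650 + 0.7300i → escape time 3
(row=0, col=2): c = -0.9900 + 0.7300i → escape time 4
(row=0, col=3): c = -0.7150 + 0.7300i → escape time 4
(row=0, col=4): c = -0.4400 + 0.7300i → escape time 5
(row=1, col=0): c = -1.5400 + 0.4420i → escape time 3
(row=1, col=1): c = -1.2650 + 0.4420i → escape time 5
(row=1, col=2): c = -0.9900 + 0.4420i → escape time 5
(row=1, col=3): c = -0.7150 + 0.4420i → escape time 5
(row=1, col=4): c = -0.4400 + 0.4420i → escape time 5
(row=2, col=0): c = -1.5400 + 0.1540i → escape time 5
(row=2, col=1): c = -1.2650 + 0.1540i → escape time 5
(row=2, col=2): c = -0.9900 + 0.1540i → escape time 5
(row=2, col=3): c = -0.7150 + 0.1540i → escape time 5
(row=2, col=4): c = -0.4400 + 0.1540i → escape time 5
(row=3, col=0): c = -1.5400 + -0.1340i → escape time 5
(row=3, col=1): c = -1.2650 + -0.1340i → escape time 5
(row=3, col=2): c = -0.9900 + -0.1340i → escape time 5
(row=3, col=3): c = -0.7150 + -0.1340i → escape time 5
(row=3, col=4): c = -0.4400 + -0.1340i → escape time 5
(row=4, col=0): c = -1.5400 + -0.4220i → escape time 3
(row=4, col=1): c = -1.2650 + -0.4220i → escape time 5
(row=4, col=2): c = -0.9900 + -0.4220i → escape time 5
(row=4, col=3): c = -0.7150 + -0.4220i → escape time 5
(row=4, col=4): c = -0.4400 + -0.4220i → escape time 5
(row=5, col=0): c = -1.5400 + -0.7100i → escape time 3
(row=5, col=1): c = -1.2650 + -0.7100i → escape time 3
(row=5, col=2): c = -0.9900 + -0.7100i → escape time 4
(row=5, col=3): c = -0.7150 + -0.7100i → escape time 5
(row=5, col=4): c = -0.4400 + -0.7100i → escape time 5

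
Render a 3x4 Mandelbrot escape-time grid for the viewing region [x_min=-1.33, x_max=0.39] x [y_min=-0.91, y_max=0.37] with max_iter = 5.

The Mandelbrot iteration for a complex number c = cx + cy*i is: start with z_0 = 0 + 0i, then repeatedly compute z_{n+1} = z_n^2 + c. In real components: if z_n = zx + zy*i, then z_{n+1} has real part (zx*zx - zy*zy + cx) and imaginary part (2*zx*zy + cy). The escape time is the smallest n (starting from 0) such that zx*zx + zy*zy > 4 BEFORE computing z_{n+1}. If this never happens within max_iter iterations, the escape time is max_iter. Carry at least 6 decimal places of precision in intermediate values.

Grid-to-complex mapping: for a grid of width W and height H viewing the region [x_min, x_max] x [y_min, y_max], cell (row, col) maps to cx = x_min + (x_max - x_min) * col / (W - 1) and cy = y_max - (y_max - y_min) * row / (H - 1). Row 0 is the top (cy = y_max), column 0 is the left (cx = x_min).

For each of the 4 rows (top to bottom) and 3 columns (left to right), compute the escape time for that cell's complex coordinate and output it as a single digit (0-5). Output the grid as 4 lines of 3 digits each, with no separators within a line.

(row=0, col=0): c = -1.3300 + 0.3700i → escape time 5
(row=0, col=1): c = -0.4700 + 0.3700i → escape time 5
(row=0, col=2): c = 0.3900 + 0.3700i → escape time 5
(row=1, col=0): c = -1.3300 + -0.0567i → escape time 5
(row=1, col=1): c = -0.4700 + -0.0567i → escape time 5
(row=1, col=2): c = 0.3900 + -0.0567i → escape time 5
(row=2, col=0): c = -1.3300 + -0.4833i → escape time 4
(row=2, col=1): c = -0.4700 + -0.4833i → escape time 5
(row=2, col=2): c = 0.3900 + -0.4833i → escape time 5
(row=3, col=0): c = -1.3300 + -0.9100i → escape time 3
(row=3, col=1): c = -0.4700 + -0.9100i → escape time 4
(row=3, col=2): c = 0.3900 + -0.9100i → escape time 3

Answer: 555
555
455
343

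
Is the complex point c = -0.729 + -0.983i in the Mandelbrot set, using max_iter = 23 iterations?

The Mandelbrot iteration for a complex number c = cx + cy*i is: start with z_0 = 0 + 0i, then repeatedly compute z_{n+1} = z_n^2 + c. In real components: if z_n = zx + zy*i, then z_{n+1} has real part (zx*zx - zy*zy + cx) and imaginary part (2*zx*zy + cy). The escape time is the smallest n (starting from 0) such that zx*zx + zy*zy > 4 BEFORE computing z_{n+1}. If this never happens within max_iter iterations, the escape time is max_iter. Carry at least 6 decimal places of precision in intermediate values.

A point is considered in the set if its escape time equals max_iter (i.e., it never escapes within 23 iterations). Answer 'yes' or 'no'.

Answer: no

Derivation:
z_0 = 0 + 0i, c = -0.7290 + -0.9830i
Iter 1: z = -0.7290 + -0.9830i, |z|^2 = 1.4977
Iter 2: z = -1.1638 + 0.4502i, |z|^2 = 1.5572
Iter 3: z = 0.4228 + -2.0310i, |z|^2 = 4.3036
Escaped at iteration 3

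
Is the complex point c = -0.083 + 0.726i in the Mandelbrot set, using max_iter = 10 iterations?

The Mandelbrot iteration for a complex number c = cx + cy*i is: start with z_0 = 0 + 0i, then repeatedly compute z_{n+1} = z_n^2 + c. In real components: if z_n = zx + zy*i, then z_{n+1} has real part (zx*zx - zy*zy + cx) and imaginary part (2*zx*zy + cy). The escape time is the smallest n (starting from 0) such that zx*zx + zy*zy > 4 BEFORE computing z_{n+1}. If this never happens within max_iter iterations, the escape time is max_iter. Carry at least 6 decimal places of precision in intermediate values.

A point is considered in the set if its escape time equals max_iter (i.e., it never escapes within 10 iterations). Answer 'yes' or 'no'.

z_0 = 0 + 0i, c = -0.0830 + 0.7260i
Iter 1: z = -0.0830 + 0.7260i, |z|^2 = 0.5340
Iter 2: z = -0.6032 + 0.6055i, |z|^2 = 0.7304
Iter 3: z = -0.0858 + -0.0044i, |z|^2 = 0.0074
Iter 4: z = -0.0757 + 0.7268i, |z|^2 = 0.5339
Iter 5: z = -0.6055 + 0.6160i, |z|^2 = 0.7461
Iter 6: z = -0.0959 + -0.0200i, |z|^2 = 0.0096
Iter 7: z = -0.0742 + 0.7298i, |z|^2 = 0.5382
Iter 8: z = -0.6101 + 0.6177i, |z|^2 = 0.7538
Iter 9: z = -0.0923 + -0.0278i, |z|^2 = 0.0093
Did not escape in 10 iterations → in set

Answer: yes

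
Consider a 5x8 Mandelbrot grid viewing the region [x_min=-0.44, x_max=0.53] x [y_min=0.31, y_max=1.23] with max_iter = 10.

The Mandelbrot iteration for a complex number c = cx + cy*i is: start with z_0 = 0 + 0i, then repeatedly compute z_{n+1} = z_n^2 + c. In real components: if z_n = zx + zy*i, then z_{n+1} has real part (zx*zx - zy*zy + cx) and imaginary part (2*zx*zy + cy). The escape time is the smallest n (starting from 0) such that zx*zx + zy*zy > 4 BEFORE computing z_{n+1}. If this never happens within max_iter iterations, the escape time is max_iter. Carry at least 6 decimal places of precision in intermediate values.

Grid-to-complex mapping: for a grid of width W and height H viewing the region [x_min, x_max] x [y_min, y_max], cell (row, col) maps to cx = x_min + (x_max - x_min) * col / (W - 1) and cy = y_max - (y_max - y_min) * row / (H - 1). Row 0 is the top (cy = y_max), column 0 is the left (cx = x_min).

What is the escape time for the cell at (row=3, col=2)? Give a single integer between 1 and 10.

z_0 = 0 + 0i, c = 0.0450 + 0.8357i
Iter 1: z = 0.0450 + 0.8357i, |z|^2 = 0.7004
Iter 2: z = -0.6514 + 0.9109i, |z|^2 = 1.2541
Iter 3: z = -0.3605 + -0.3510i, |z|^2 = 0.2532
Iter 4: z = 0.0517 + 1.0888i, |z|^2 = 1.1881
Iter 5: z = -1.1378 + 0.9483i, |z|^2 = 2.1939
Iter 6: z = 0.4402 + -1.3223i, |z|^2 = 1.9423
Iter 7: z = -1.5097 + -0.3285i, |z|^2 = 2.3872
Iter 8: z = 2.2164 + 1.8276i, |z|^2 = 8.2526
Escaped at iteration 8

Answer: 8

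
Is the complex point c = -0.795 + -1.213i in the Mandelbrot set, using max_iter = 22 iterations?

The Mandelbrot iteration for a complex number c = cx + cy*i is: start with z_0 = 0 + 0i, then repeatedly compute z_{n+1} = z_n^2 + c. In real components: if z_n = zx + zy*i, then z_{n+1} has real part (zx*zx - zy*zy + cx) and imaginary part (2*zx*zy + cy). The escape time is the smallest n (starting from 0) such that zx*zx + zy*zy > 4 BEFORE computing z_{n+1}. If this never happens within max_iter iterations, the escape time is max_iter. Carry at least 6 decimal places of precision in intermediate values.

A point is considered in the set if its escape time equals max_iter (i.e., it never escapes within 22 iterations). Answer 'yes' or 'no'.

Answer: no

Derivation:
z_0 = 0 + 0i, c = -0.7950 + -1.2130i
Iter 1: z = -0.7950 + -1.2130i, |z|^2 = 2.1034
Iter 2: z = -1.6343 + 0.7157i, |z|^2 = 3.1833
Iter 3: z = 1.3639 + -3.5523i, |z|^2 = 14.4791
Escaped at iteration 3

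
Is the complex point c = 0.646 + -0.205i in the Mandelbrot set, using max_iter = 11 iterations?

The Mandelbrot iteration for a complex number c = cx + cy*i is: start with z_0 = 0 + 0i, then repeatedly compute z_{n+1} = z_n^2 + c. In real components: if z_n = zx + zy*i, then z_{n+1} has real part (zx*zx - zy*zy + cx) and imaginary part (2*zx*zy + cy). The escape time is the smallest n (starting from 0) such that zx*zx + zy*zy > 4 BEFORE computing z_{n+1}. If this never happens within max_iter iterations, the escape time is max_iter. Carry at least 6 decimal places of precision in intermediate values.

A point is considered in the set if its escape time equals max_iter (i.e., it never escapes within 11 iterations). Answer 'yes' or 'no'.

z_0 = 0 + 0i, c = 0.6460 + -0.2050i
Iter 1: z = 0.6460 + -0.2050i, |z|^2 = 0.4593
Iter 2: z = 1.0213 + -0.4699i, |z|^2 = 1.2638
Iter 3: z = 1.4683 + -1.1647i, |z|^2 = 3.5124
Iter 4: z = 1.4452 + -3.6253i, |z|^2 = 15.2312
Escaped at iteration 4

Answer: no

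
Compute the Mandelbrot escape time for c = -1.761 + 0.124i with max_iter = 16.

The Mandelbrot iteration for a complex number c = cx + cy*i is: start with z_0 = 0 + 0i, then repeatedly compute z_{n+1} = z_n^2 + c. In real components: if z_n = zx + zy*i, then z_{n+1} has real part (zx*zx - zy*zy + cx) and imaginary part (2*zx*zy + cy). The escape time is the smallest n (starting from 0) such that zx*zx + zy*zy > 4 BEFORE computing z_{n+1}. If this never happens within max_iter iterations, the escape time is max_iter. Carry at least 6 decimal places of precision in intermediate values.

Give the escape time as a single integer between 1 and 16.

z_0 = 0 + 0i, c = -1.7610 + 0.1240i
Iter 1: z = -1.7610 + 0.1240i, |z|^2 = 3.1165
Iter 2: z = 1.3247 + -0.3127i, |z|^2 = 1.8527
Iter 3: z = -0.1038 + -0.7046i, |z|^2 = 0.5072
Iter 4: z = -2.2466 + 0.2703i, |z|^2 = 5.1204
Escaped at iteration 4

Answer: 4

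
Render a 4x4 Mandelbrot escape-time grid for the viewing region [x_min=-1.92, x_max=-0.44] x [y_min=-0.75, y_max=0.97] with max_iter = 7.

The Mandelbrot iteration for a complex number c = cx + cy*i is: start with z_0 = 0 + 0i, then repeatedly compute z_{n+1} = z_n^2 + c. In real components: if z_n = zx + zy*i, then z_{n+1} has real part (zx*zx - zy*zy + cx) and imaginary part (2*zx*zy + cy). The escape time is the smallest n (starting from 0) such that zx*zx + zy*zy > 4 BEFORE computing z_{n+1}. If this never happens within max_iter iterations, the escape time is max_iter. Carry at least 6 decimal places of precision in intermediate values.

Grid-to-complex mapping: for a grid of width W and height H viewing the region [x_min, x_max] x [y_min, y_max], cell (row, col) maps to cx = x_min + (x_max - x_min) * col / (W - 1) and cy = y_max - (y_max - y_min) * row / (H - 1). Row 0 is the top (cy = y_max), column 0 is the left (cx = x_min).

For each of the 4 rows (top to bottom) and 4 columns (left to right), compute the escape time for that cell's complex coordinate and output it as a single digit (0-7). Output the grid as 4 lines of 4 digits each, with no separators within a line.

Answer: 1334
3477
4677
1346

Derivation:
(row=0, col=0): c = -1.9200 + 0.9700i → escape time 1
(row=0, col=1): c = -1.4267 + 0.9700i → escape time 3
(row=0, col=2): c = -0.9333 + 0.9700i → escape time 3
(row=0, col=3): c = -0.4400 + 0.9700i → escape time 4
(row=1, col=0): c = -1.9200 + 0.3967i → escape time 3
(row=1, col=1): c = -1.4267 + 0.3967i → escape time 4
(row=1, col=2): c = -0.9333 + 0.3967i → escape time 7
(row=1, col=3): c = -0.4400 + 0.3967i → escape time 7
(row=2, col=0): c = -1.9200 + -0.1767i → escape time 4
(row=2, col=1): c = -1.4267 + -0.1767i → escape time 6
(row=2, col=2): c = -0.9333 + -0.1767i → escape time 7
(row=2, col=3): c = -0.4400 + -0.1767i → escape time 7
(row=3, col=0): c = -1.9200 + -0.7500i → escape time 1
(row=3, col=1): c = -1.4267 + -0.7500i → escape time 3
(row=3, col=2): c = -0.9333 + -0.7500i → escape time 4
(row=3, col=3): c = -0.4400 + -0.7500i → escape time 6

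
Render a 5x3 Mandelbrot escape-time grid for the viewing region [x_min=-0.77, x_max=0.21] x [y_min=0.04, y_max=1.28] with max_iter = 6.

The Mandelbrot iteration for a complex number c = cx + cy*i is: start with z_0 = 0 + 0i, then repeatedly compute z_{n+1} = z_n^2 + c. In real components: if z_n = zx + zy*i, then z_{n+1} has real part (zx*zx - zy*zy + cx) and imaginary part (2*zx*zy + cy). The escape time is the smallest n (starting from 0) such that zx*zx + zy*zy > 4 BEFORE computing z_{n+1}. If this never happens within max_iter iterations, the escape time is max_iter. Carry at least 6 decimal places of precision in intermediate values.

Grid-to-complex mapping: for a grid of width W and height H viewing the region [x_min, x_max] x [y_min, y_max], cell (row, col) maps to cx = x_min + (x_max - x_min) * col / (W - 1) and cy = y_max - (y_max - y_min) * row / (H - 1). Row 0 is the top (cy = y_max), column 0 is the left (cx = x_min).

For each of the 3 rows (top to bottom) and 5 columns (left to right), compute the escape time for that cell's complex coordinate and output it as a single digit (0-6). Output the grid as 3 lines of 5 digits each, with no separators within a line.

(row=0, col=0): c = -0.7700 + 1.2800i → escape time 3
(row=0, col=1): c = -0.5250 + 1.2800i → escape time 3
(row=0, col=2): c = -0.2800 + 1.2800i → escape time 3
(row=0, col=3): c = -0.0350 + 1.2800i → escape time 2
(row=0, col=4): c = 0.2100 + 1.2800i → escape time 2
(row=1, col=0): c = -0.7700 + 0.6600i → escape time 5
(row=1, col=1): c = -0.5250 + 0.6600i → escape time 6
(row=1, col=2): c = -0.2800 + 0.6600i → escape time 6
(row=1, col=3): c = -0.0350 + 0.6600i → escape time 6
(row=1, col=4): c = 0.2100 + 0.6600i → escape time 6
(row=2, col=0): c = -0.7700 + 0.0400i → escape time 6
(row=2, col=1): c = -0.5250 + 0.0400i → escape time 6
(row=2, col=2): c = -0.2800 + 0.0400i → escape time 6
(row=2, col=3): c = -0.0350 + 0.0400i → escape time 6
(row=2, col=4): c = 0.2100 + 0.0400i → escape time 6

Answer: 33322
56666
66666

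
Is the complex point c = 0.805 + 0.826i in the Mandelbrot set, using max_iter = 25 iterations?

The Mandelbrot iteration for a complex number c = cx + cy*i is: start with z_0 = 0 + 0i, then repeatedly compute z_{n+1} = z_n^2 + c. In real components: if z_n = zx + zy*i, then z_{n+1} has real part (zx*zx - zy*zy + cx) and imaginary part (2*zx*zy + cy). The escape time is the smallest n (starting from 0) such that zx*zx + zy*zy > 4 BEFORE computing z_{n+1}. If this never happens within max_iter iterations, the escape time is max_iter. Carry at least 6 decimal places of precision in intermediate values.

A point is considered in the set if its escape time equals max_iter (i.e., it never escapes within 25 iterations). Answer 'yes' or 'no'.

z_0 = 0 + 0i, c = 0.8050 + 0.8260i
Iter 1: z = 0.8050 + 0.8260i, |z|^2 = 1.3303
Iter 2: z = 0.7707 + 2.1559i, |z|^2 = 5.2418
Escaped at iteration 2

Answer: no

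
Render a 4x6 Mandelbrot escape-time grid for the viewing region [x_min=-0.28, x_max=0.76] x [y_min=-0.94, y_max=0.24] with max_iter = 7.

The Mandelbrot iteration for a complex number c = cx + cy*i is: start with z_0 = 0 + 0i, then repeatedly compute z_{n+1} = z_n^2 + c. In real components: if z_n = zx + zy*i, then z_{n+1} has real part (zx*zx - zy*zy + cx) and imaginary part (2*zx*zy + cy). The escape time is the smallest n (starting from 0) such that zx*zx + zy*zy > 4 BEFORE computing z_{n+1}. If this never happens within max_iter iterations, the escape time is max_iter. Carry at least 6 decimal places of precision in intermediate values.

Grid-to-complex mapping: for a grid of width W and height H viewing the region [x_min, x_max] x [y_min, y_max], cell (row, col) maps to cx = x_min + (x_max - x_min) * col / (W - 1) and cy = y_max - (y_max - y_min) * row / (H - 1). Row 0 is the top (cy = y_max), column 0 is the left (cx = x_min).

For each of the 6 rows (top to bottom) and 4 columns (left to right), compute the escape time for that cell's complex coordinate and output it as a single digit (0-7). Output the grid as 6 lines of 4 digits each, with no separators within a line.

(row=0, col=0): c = -0.2800 + 0.2400i → escape time 7
(row=0, col=1): c = 0.0667 + 0.2400i → escape time 7
(row=0, col=2): c = 0.4133 + 0.2400i → escape time 7
(row=0, col=3): c = 0.7600 + 0.2400i → escape time 3
(row=1, col=0): c = -0.2800 + 0.0040i → escape time 7
(row=1, col=1): c = 0.0667 + 0.0040i → escape time 7
(row=1, col=2): c = 0.4133 + 0.0040i → escape time 6
(row=1, col=3): c = 0.7600 + 0.0040i → escape time 3
(row=2, col=0): c = -0.2800 + -0.2320i → escape time 7
(row=2, col=1): c = 0.0667 + -0.2320i → escape time 7
(row=2, col=2): c = 0.4133 + -0.2320i → escape time 7
(row=2, col=3): c = 0.7600 + -0.2320i → escape time 3
(row=3, col=0): c = -0.2800 + -0.4680i → escape time 7
(row=3, col=1): c = 0.0667 + -0.4680i → escape time 7
(row=3, col=2): c = 0.4133 + -0.4680i → escape time 7
(row=3, col=3): c = 0.7600 + -0.4680i → escape time 3
(row=4, col=0): c = -0.2800 + -0.7040i → escape time 7
(row=4, col=1): c = 0.0667 + -0.7040i → escape time 7
(row=4, col=2): c = 0.4133 + -0.7040i → escape time 5
(row=4, col=3): c = 0.7600 + -0.7040i → escape time 3
(row=5, col=0): c = -0.2800 + -0.9400i → escape time 6
(row=5, col=1): c = 0.0667 + -0.9400i → escape time 5
(row=5, col=2): c = 0.4133 + -0.9400i → escape time 3
(row=5, col=3): c = 0.7600 + -0.9400i → escape time 2

Answer: 7773
7763
7773
7773
7753
6532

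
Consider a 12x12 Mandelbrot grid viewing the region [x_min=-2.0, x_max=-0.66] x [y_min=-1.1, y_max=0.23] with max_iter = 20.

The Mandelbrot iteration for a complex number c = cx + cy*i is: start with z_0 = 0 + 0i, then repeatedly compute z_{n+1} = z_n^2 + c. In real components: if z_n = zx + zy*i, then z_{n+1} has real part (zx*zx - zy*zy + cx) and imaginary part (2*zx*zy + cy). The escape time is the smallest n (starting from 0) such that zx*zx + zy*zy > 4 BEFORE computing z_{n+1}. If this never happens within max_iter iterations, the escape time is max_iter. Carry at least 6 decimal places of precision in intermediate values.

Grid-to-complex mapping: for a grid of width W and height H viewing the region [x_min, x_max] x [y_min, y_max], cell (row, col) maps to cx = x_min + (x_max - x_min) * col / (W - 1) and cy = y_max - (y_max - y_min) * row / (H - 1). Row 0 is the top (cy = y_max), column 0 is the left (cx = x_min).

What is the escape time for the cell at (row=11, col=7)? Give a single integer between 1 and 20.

Answer: 3

Derivation:
z_0 = 0 + 0i, c = -1.1473 + -1.1000i
Iter 1: z = -1.1473 + -1.1000i, |z|^2 = 2.5262
Iter 2: z = -1.0410 + 1.4240i, |z|^2 = 3.1115
Iter 3: z = -2.0913 + -4.0649i, |z|^2 = 20.8967
Escaped at iteration 3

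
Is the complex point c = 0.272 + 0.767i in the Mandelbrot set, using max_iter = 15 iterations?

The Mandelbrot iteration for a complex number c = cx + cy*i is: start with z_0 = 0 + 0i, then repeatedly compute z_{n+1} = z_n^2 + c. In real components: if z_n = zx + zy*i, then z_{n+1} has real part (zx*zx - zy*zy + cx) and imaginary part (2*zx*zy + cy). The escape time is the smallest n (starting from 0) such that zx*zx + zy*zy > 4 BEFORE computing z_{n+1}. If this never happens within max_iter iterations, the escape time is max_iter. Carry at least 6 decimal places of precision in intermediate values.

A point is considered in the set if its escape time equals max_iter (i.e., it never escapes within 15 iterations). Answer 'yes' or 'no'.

Answer: no

Derivation:
z_0 = 0 + 0i, c = 0.2720 + 0.7670i
Iter 1: z = 0.2720 + 0.7670i, |z|^2 = 0.6623
Iter 2: z = -0.2423 + 1.1842i, |z|^2 = 1.4612
Iter 3: z = -1.0717 + 0.1931i, |z|^2 = 1.1859
Iter 4: z = 1.3833 + 0.3531i, |z|^2 = 2.0383
Iter 5: z = 2.0609 + 1.7439i, |z|^2 = 7.2884
Escaped at iteration 5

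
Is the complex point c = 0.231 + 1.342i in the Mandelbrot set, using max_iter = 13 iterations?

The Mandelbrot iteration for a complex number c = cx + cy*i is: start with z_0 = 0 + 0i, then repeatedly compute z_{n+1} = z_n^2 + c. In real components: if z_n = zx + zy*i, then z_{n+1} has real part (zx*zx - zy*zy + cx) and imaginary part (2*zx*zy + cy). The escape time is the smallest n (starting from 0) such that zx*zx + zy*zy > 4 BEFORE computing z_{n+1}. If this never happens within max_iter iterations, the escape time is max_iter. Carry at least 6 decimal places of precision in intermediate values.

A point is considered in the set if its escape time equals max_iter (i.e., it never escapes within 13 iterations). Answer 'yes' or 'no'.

Answer: no

Derivation:
z_0 = 0 + 0i, c = 0.2310 + 1.3420i
Iter 1: z = 0.2310 + 1.3420i, |z|^2 = 1.8543
Iter 2: z = -1.5166 + 1.9620i, |z|^2 = 6.1495
Escaped at iteration 2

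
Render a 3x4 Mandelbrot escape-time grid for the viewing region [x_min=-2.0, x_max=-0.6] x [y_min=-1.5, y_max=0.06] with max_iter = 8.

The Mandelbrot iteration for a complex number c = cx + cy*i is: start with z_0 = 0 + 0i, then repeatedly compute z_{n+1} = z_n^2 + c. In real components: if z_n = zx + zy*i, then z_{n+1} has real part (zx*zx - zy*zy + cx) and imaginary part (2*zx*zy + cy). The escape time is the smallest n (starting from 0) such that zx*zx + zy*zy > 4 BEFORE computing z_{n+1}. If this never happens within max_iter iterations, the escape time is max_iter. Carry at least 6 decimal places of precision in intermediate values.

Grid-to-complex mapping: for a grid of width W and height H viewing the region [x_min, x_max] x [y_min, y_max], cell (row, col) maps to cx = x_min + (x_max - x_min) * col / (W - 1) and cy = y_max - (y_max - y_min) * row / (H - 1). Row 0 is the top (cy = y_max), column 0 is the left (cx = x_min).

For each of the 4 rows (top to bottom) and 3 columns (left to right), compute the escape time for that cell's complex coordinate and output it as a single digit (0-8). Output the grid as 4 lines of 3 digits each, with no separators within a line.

Answer: 188
158
134
122

Derivation:
(row=0, col=0): c = -2.0000 + 0.0600i → escape time 1
(row=0, col=1): c = -1.3000 + 0.0600i → escape time 8
(row=0, col=2): c = -0.6000 + 0.0600i → escape time 8
(row=1, col=0): c = -2.0000 + -0.4600i → escape time 1
(row=1, col=1): c = -1.3000 + -0.4600i → escape time 5
(row=1, col=2): c = -0.6000 + -0.4600i → escape time 8
(row=2, col=0): c = -2.0000 + -0.9800i → escape time 1
(row=2, col=1): c = -1.3000 + -0.9800i → escape time 3
(row=2, col=2): c = -0.6000 + -0.9800i → escape time 4
(row=3, col=0): c = -2.0000 + -1.5000i → escape time 1
(row=3, col=1): c = -1.3000 + -1.5000i → escape time 2
(row=3, col=2): c = -0.6000 + -1.5000i → escape time 2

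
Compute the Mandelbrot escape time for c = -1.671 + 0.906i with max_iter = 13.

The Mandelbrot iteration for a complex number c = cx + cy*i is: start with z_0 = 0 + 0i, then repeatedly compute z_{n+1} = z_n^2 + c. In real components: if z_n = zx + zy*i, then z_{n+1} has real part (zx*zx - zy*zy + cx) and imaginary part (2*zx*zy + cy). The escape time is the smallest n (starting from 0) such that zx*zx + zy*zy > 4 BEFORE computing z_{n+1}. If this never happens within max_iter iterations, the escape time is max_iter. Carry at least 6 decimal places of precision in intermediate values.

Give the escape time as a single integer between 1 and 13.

Answer: 2

Derivation:
z_0 = 0 + 0i, c = -1.6710 + 0.9060i
Iter 1: z = -1.6710 + 0.9060i, |z|^2 = 3.6131
Iter 2: z = 0.3004 + -2.1219i, |z|^2 = 4.5925
Escaped at iteration 2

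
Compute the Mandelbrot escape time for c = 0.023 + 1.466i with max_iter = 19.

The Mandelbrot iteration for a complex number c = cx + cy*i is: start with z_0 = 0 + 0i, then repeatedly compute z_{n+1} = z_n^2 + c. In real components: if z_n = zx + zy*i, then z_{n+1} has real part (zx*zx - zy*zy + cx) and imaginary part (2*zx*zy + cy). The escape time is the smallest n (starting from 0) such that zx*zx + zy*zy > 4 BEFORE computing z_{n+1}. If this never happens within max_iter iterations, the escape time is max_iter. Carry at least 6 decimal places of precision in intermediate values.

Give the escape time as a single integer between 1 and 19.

Answer: 2

Derivation:
z_0 = 0 + 0i, c = 0.0230 + 1.4660i
Iter 1: z = 0.0230 + 1.4660i, |z|^2 = 2.1497
Iter 2: z = -2.1256 + 1.5334i, |z|^2 = 6.8697
Escaped at iteration 2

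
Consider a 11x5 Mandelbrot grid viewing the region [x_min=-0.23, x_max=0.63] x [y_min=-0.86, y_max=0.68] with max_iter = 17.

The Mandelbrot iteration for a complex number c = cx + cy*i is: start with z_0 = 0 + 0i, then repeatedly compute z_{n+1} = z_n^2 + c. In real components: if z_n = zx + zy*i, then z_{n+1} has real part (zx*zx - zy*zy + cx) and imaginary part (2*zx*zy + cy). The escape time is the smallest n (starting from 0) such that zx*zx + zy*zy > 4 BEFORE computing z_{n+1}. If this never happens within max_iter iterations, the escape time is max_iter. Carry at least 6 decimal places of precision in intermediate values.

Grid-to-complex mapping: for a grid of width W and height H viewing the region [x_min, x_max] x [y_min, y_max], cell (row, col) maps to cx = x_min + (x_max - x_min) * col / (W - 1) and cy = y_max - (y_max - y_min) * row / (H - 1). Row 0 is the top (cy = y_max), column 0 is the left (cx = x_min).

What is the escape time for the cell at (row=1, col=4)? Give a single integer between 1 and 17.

z_0 = 0 + 0i, c = 0.1140 + 0.2950i
Iter 1: z = 0.1140 + 0.2950i, |z|^2 = 0.1000
Iter 2: z = 0.0400 + 0.3623i, |z|^2 = 0.1328
Iter 3: z = -0.0156 + 0.3240i, |z|^2 = 0.1052
Iter 4: z = 0.0093 + 0.2849i, |z|^2 = 0.0812
Iter 5: z = 0.0329 + 0.3003i, |z|^2 = 0.0913
Iter 6: z = 0.0249 + 0.3148i, |z|^2 = 0.0997
Iter 7: z = 0.0155 + 0.3107i, |z|^2 = 0.0968
Iter 8: z = 0.0177 + 0.3047i, |z|^2 = 0.0931
Iter 9: z = 0.0215 + 0.3058i, |z|^2 = 0.0940
Iter 10: z = 0.0210 + 0.3081i, |z|^2 = 0.0954
Iter 11: z = 0.0195 + 0.3079i, |z|^2 = 0.0952
Iter 12: z = 0.0196 + 0.3070i, |z|^2 = 0.0946
Iter 13: z = 0.0201 + 0.3070i, |z|^2 = 0.0947
Iter 14: z = 0.0201 + 0.3074i, |z|^2 = 0.0949
Iter 15: z = 0.0199 + 0.3074i, |z|^2 = 0.0949
Iter 16: z = 0.0199 + 0.3073i, |z|^2 = 0.0948

Answer: 17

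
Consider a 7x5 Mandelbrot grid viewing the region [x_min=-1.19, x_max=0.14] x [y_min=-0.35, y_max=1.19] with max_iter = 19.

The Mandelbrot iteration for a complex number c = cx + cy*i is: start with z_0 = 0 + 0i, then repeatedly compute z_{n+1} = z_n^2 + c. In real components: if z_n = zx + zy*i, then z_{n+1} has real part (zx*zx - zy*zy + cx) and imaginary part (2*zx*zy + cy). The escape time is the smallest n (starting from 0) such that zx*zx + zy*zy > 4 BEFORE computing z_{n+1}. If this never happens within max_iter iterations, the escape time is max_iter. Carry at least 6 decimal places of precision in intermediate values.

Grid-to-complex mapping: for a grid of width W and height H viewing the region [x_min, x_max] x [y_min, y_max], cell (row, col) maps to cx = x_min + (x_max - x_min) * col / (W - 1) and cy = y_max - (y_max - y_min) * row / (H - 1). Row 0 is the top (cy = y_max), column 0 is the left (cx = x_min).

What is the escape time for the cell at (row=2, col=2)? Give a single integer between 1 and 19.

Answer: 8

Derivation:
z_0 = 0 + 0i, c = -0.7467 + 0.4200i
Iter 1: z = -0.7467 + 0.4200i, |z|^2 = 0.7339
Iter 2: z = -0.3656 + -0.2072i, |z|^2 = 0.1766
Iter 3: z = -0.6560 + 0.5715i, |z|^2 = 0.7569
Iter 4: z = -0.6430 + -0.3298i, |z|^2 = 0.5221
Iter 5: z = -0.4420 + 0.8440i, |z|^2 = 0.9078
Iter 6: z = -1.2637 + -0.3261i, |z|^2 = 1.7033
Iter 7: z = 0.7440 + 1.2443i, |z|^2 = 2.1016
Iter 8: z = -1.7414 + 2.2713i, |z|^2 = 8.1913
Escaped at iteration 8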